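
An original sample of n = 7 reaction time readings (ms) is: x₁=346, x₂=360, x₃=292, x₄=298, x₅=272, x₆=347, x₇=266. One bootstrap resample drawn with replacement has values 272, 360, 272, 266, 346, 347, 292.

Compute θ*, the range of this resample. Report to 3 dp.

Range = 360 − 266 = 94.000

θ* = 94.000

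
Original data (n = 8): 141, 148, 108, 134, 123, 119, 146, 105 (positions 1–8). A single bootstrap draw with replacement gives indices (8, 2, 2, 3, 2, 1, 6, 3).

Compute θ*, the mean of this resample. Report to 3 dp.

Resample values: 105, 148, 148, 108, 148, 141, 119, 108.
Mean = (105 + 148 + 148 + 108 + 148 + 141 + 119 + 108) / 8 = 1025.0 / 8 = 128.125

θ* = 128.125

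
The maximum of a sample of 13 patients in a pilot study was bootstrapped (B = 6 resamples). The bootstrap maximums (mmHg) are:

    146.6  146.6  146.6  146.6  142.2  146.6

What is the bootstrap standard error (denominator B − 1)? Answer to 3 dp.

Bootstrap SE is the standard deviation of the 6 replicate maximums.
Mean of replicates: (146.6 + 146.6 + 146.6 + 146.6 + 142.2 + 146.6) / 6 = 875.2000 / 6 = 145.8667
Sum of squared deviations: (+0.7333)² + (+0.7333)² + (+0.7333)² + (+0.7333)² + (−3.6667)² + (+0.7333)² = 16.1333
Variance = 16.1333 / 5 = 3.2267
SE* = √3.2267

SE* = 1.796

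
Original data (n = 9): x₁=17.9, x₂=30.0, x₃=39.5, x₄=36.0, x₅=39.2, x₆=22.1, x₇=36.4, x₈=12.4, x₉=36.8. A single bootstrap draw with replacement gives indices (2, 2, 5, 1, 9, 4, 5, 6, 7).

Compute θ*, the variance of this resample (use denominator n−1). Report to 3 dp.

Resample values: 30.0, 30.0, 39.2, 17.9, 36.8, 36.0, 39.2, 22.1, 36.4.
Mean = 31.9556; sum of squared deviations = 466.8822
s² = 466.8822 / 8 = 58.3603

θ* = 58.360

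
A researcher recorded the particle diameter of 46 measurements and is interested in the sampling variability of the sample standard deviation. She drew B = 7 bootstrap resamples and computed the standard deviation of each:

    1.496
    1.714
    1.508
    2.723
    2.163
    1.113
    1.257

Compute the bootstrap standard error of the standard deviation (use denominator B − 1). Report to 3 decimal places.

SE* = 0.560

Bootstrap SE is the standard deviation of the 7 replicate standard deviations.
Mean of replicates: (1.496 + 1.714 + 1.508 + 2.723 + 2.163 + 1.113 + 1.257) / 7 = 11.9740 / 7 = 1.7106
Sum of squared deviations: (−0.2146)² + (+0.0034)² + (−0.2026)² + (+1.0124)² + (+0.4524)² + (−0.5976)² + (−0.4536)² = 1.8796
Variance = 1.8796 / 6 = 0.3133
SE* = √0.3133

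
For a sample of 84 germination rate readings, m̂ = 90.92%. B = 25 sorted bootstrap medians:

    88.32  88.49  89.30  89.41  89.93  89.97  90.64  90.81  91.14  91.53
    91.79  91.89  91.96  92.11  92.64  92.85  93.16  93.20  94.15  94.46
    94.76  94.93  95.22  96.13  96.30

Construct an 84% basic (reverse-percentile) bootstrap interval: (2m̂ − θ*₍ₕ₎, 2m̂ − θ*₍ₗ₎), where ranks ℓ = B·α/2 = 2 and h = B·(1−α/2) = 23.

Percentile endpoints at ranks 2 and 23: θ*₍2₎ = 88.49, θ*₍23₎ = 95.22.
Basic interval reflects these around m̂:
  lower = 2 × 90.92 − 95.22 = 86.62
  upper = 2 × 90.92 − 88.49 = 93.35

(86.62, 93.35)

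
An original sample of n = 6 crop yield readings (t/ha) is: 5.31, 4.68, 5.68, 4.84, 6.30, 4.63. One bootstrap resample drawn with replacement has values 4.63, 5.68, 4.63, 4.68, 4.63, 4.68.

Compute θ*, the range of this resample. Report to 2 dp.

θ* = 1.05

Range = 5.68 − 4.63 = 1.05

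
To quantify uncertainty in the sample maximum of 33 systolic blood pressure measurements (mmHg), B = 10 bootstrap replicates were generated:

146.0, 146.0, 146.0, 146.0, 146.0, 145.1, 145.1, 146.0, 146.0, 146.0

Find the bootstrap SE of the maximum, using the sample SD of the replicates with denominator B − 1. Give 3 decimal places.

SE* = 0.379

Bootstrap SE is the standard deviation of the 10 replicate maximums.
Mean of replicates: (146.0 + 146.0 + 146.0 + 146.0 + 146.0 + 145.1 + 145.1 + 146.0 + 146.0 + 146.0) / 10 = 1458.2000 / 10 = 145.8200
Sum of squared deviations: (+0.1800)² + (+0.1800)² + (+0.1800)² + (+0.1800)² + (+0.1800)² + (−0.7200)² + (−0.7200)² + (+0.1800)² + (+0.1800)² + (+0.1800)² = 1.2960
Variance = 1.2960 / 9 = 0.1440
SE* = √0.1440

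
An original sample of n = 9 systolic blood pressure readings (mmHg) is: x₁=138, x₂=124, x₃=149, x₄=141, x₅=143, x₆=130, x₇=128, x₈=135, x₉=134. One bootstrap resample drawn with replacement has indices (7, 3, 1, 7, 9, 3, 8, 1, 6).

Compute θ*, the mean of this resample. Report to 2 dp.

θ* = 136.56

Resample values: 128, 149, 138, 128, 134, 149, 135, 138, 130.
Mean = (128 + 149 + 138 + 128 + 134 + 149 + 135 + 138 + 130) / 9 = 1229.0 / 9 = 136.56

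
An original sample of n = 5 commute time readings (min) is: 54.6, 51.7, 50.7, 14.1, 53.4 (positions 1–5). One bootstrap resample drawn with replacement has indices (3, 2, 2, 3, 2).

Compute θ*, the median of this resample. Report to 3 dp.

θ* = 51.700

Resample values: 50.7, 51.7, 51.7, 50.7, 51.7.
Sorted: 50.7, 50.7, 51.7, 51.7, 51.7
Median = middle value = 51.700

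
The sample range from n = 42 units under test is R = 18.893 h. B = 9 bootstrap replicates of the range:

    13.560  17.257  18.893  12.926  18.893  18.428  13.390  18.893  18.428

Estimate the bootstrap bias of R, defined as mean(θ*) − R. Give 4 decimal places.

mean(θ*) = (13.560 + 17.257 + 18.893 + 12.926 + 18.893 + 18.428 + 13.390 + 18.893 + 18.428) / 9 = 16.74089
bias = 16.74089 − 18.893

bias = −2.1521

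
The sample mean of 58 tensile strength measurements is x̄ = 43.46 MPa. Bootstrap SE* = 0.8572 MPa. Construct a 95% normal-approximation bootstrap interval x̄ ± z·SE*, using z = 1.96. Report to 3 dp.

(41.780, 45.140)

Margin = 1.96 × 0.8572 = 1.6801
Interval: 43.46 ± 1.6801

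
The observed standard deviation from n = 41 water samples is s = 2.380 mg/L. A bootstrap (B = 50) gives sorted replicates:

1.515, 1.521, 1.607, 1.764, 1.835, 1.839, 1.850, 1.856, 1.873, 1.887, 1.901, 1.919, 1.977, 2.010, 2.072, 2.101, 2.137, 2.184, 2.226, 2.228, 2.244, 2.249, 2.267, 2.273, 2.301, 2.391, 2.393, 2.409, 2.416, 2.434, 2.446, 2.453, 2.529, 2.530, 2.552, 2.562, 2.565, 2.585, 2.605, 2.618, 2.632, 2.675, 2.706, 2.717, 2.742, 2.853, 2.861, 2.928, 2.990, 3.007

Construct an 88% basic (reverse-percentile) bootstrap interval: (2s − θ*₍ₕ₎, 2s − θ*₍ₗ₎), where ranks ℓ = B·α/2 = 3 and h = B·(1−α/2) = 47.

(1.899, 3.153)

Percentile endpoints at ranks 3 and 47: θ*₍3₎ = 1.607, θ*₍47₎ = 2.861.
Basic interval reflects these around s:
  lower = 2 × 2.380 − 2.861 = 1.899
  upper = 2 × 2.380 − 1.607 = 3.153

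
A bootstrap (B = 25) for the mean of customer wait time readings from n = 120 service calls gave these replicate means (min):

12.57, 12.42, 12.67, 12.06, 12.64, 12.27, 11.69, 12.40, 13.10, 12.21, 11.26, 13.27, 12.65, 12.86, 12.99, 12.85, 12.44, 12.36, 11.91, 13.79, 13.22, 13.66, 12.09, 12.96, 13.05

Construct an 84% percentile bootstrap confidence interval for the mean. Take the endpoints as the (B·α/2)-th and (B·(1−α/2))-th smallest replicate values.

(11.69, 13.27)

Sorted replicates: 11.26, 11.69, 11.91, 12.06, 12.09, 12.21, 12.27, 12.36, 12.40, 12.42, 12.44, 12.57, 12.64, 12.65, 12.67, 12.85, 12.86, 12.96, 12.99, 13.05, 13.10, 13.22, 13.27, 13.66, 13.79
α = 0.16; lower rank = 25 × 0.080 = 2; upper rank = 25 × 0.920 = 23.
The 2nd smallest replicate is 11.69; the 23rd is 13.27.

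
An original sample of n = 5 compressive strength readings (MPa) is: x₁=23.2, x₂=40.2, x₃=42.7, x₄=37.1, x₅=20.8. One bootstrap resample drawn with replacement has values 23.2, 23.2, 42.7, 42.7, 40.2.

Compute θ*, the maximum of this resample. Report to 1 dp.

Maximum = 42.7

θ* = 42.7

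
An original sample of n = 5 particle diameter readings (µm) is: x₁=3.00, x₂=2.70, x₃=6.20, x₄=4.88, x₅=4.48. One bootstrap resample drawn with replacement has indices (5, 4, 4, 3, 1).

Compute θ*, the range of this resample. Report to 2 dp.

Resample values: 4.48, 4.88, 4.88, 6.20, 3.00.
Range = 6.20 − 3.00 = 3.20

θ* = 3.20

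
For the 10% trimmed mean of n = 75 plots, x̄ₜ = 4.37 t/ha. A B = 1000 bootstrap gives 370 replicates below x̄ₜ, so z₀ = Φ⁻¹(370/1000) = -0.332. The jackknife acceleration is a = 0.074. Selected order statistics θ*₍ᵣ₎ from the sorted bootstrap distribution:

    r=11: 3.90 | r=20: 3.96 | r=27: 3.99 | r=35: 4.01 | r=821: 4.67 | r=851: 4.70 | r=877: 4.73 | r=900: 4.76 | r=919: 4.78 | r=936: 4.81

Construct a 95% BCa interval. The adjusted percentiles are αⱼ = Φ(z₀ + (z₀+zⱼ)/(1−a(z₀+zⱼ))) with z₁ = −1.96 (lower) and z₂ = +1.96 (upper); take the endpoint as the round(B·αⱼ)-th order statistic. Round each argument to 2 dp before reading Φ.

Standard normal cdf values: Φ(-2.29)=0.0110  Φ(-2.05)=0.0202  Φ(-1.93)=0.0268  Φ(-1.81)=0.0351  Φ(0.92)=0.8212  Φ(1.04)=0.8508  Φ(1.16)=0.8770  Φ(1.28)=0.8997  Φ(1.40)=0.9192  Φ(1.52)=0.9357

(3.90, 4.81)

Lower: z₀ + z₁ = -0.332 + (-1.960) = -2.292; 1 − a(z₀+z₁) = 1 − (0.074)(-2.292) = 1.1696; argument = -0.332 + (-2.292)/1.1696 = -2.2916 → -2.29.
α₁ = Φ(-2.29) = 0.0110; rank = round(1000 × 0.0110) = 11; θ*₍11₎ = 3.90.
Upper: z₀ + z₂ = 1.628; 1 − a(z₀+z₂) = 0.8795; argument = 1.5190 → 1.52; α₂ = 0.9357; rank = 936; θ*₍936₎ = 4.81.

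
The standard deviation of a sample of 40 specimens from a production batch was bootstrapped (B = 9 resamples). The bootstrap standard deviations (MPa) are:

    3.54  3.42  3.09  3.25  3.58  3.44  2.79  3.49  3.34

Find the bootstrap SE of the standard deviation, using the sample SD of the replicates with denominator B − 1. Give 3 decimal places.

SE* = 0.252

Bootstrap SE is the standard deviation of the 9 replicate standard deviations.
Mean of replicates: (3.54 + 3.42 + 3.09 + 3.25 + 3.58 + 3.44 + 2.79 + 3.49 + 3.34) / 9 = 29.9400 / 9 = 3.3267
Sum of squared deviations: (+0.2133)² + (+0.0933)² + (−0.2367)² + (−0.0767)² + (+0.2533)² + (+0.1133)² + (−0.5367)² + (+0.1633)² + (+0.0133)² = 0.5080
Variance = 0.5080 / 8 = 0.0635
SE* = √0.0635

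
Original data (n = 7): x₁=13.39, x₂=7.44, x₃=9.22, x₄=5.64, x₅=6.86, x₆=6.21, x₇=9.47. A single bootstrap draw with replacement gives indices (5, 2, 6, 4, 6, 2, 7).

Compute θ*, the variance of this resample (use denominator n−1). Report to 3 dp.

θ* = 1.599

Resample values: 6.86, 7.44, 6.21, 5.64, 6.21, 7.44, 9.47.
Mean = 7.0386; sum of squared deviations = 9.5951
s² = 9.5951 / 6 = 1.5992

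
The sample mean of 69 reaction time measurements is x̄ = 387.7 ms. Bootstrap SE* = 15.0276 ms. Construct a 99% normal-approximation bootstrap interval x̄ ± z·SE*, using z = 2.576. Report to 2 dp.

Margin = 2.576 × 15.0276 = 38.711
Interval: 387.7 ± 38.711

(348.99, 426.41)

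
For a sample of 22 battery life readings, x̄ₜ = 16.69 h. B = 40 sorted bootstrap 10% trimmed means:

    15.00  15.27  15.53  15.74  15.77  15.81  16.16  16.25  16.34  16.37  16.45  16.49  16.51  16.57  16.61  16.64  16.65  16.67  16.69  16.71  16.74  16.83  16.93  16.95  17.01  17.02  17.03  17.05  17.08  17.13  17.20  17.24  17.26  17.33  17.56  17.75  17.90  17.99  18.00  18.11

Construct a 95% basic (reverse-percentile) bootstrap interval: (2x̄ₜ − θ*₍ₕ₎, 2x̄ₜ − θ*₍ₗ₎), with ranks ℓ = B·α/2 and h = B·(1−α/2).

Percentile endpoints at ranks 1 and 39: θ*₍1₎ = 15.00, θ*₍39₎ = 18.00.
Basic interval reflects these around x̄ₜ:
  lower = 2 × 16.69 − 18.00 = 15.38
  upper = 2 × 16.69 − 15.00 = 18.38

(15.38, 18.38)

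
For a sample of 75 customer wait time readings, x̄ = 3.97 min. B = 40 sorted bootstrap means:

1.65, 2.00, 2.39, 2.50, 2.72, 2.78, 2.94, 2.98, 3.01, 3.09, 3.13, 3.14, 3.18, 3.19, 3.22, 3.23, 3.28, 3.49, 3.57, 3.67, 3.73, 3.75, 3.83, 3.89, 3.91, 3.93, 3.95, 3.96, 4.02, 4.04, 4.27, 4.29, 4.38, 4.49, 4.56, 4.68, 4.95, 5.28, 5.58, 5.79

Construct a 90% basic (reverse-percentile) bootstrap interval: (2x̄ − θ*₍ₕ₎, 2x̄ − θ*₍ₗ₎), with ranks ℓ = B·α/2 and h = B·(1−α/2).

Percentile endpoints at ranks 2 and 38: θ*₍2₎ = 2.00, θ*₍38₎ = 5.28.
Basic interval reflects these around x̄:
  lower = 2 × 3.97 − 5.28 = 2.66
  upper = 2 × 3.97 − 2.00 = 5.94

(2.66, 5.94)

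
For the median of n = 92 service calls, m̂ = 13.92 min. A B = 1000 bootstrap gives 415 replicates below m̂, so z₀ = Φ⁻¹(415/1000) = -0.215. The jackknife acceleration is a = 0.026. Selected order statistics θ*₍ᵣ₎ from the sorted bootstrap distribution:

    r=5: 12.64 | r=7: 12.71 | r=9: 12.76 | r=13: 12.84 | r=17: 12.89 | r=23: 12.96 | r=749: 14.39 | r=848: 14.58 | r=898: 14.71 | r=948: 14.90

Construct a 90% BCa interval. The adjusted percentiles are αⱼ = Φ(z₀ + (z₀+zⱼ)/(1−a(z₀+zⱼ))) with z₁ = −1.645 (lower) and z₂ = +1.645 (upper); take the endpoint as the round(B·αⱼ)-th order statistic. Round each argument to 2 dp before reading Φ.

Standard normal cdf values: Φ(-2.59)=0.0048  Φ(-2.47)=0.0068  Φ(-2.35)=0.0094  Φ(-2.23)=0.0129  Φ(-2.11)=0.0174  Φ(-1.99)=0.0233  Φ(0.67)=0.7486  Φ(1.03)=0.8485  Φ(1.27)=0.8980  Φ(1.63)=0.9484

Lower: z₀ + z₁ = -0.215 + (-1.645) = -1.860; 1 − a(z₀+z₁) = 1 − (0.026)(-1.860) = 1.0484; argument = -0.215 + (-1.860)/1.0484 = -1.9892 → -1.99.
α₁ = Φ(-1.99) = 0.0233; rank = round(1000 × 0.0233) = 23; θ*₍23₎ = 12.96.
Upper: z₀ + z₂ = 1.430; 1 − a(z₀+z₂) = 0.9628; argument = 1.2702 → 1.27; α₂ = 0.8980; rank = 898; θ*₍898₎ = 14.71.

(12.96, 14.71)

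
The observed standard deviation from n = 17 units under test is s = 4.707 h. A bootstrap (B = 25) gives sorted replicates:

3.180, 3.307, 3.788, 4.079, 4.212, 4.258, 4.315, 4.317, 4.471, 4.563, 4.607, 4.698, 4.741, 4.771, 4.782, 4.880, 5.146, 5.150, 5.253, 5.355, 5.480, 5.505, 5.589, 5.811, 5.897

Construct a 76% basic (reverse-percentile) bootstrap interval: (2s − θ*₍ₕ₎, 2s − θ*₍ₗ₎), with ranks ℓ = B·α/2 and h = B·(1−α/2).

(3.909, 5.626)

Percentile endpoints at ranks 3 and 22: θ*₍3₎ = 3.788, θ*₍22₎ = 5.505.
Basic interval reflects these around s:
  lower = 2 × 4.707 − 5.505 = 3.909
  upper = 2 × 4.707 − 3.788 = 5.626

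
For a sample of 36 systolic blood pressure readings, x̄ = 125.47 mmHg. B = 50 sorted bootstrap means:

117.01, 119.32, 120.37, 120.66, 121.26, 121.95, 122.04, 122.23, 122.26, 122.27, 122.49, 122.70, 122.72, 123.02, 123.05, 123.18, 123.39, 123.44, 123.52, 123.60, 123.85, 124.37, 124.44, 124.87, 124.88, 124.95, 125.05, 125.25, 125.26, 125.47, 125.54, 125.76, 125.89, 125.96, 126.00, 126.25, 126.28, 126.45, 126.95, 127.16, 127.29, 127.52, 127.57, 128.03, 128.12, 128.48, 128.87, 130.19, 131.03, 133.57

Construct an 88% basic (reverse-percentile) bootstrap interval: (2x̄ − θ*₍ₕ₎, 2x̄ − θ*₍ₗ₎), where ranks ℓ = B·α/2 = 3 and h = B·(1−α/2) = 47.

(122.07, 130.57)

Percentile endpoints at ranks 3 and 47: θ*₍3₎ = 120.37, θ*₍47₎ = 128.87.
Basic interval reflects these around x̄:
  lower = 2 × 125.47 − 128.87 = 122.07
  upper = 2 × 125.47 − 120.37 = 130.57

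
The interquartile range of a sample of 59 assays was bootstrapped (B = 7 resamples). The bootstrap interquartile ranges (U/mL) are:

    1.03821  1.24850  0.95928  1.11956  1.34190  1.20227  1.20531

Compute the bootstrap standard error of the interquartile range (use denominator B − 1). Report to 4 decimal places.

Bootstrap SE is the standard deviation of the 7 replicate interquartile ranges.
Mean of replicates: (1.03821 + 1.24850 + 0.95928 + 1.11956 + 1.34190 + 1.20227 + 1.20531) / 7 = 8.115030 / 7 = 1.159290
Sum of squared deviations: (−0.121080)² + (+0.089210)² + (−0.200010)² + (−0.039730)² + (+0.182610)² + (+0.042980)² + (+0.046020)² = 0.101513
Variance = 0.101513 / 6 = 0.016919
SE* = √0.016919

SE* = 0.1301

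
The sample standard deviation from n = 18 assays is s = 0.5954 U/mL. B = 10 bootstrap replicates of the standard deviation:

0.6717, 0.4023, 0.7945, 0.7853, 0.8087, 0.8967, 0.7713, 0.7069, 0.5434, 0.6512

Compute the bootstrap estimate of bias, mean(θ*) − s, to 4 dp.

bias = +0.1078

mean(θ*) = (0.6717 + 0.4023 + 0.7945 + 0.7853 + 0.8087 + 0.8967 + 0.7713 + 0.7069 + 0.5434 + 0.6512) / 10 = 0.70320
bias = 0.70320 − 0.5954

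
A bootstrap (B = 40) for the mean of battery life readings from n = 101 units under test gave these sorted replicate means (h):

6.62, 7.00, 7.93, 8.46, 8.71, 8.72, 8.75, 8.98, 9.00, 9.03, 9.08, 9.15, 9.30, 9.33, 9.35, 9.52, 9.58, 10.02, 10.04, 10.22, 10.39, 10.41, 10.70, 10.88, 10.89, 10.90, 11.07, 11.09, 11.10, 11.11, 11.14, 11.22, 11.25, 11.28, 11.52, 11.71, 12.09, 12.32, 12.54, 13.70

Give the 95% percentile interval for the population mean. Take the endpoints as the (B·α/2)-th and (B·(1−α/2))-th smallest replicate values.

α = 0.05; lower rank = 40 × 0.025 = 1; upper rank = 40 × 0.975 = 39.
The 1st smallest replicate is 6.62; the 39th is 12.54.

(6.62, 12.54)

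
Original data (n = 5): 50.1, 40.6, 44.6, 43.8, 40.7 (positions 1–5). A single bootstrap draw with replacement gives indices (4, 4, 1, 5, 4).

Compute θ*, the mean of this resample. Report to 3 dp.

θ* = 44.440

Resample values: 43.8, 43.8, 50.1, 40.7, 43.8.
Mean = (43.8 + 43.8 + 50.1 + 40.7 + 43.8) / 5 = 222.20 / 5 = 44.440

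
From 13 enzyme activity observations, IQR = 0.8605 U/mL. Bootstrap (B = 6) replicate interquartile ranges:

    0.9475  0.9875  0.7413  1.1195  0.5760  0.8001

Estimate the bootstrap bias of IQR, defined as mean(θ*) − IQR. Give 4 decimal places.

bias = +0.0015

mean(θ*) = (0.9475 + 0.9875 + 0.7413 + 1.1195 + 0.5760 + 0.8001) / 6 = 0.86198
bias = 0.86198 − 0.8605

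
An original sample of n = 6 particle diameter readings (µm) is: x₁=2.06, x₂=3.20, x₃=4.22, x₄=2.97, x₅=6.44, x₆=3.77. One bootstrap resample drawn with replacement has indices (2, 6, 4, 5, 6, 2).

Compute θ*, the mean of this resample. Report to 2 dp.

Resample values: 3.20, 3.77, 2.97, 6.44, 3.77, 3.20.
Mean = (3.20 + 3.77 + 2.97 + 6.44 + 3.77 + 3.20) / 6 = 23.350 / 6 = 3.89

θ* = 3.89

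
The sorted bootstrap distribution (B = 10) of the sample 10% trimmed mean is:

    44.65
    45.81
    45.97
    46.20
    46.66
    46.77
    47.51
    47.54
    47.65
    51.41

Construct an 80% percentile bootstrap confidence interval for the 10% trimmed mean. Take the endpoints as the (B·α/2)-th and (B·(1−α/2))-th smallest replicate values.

α = 0.20; lower rank = 10 × 0.100 = 1; upper rank = 10 × 0.900 = 9.
The 1st smallest replicate is 44.65; the 9th is 47.65.

(44.65, 47.65)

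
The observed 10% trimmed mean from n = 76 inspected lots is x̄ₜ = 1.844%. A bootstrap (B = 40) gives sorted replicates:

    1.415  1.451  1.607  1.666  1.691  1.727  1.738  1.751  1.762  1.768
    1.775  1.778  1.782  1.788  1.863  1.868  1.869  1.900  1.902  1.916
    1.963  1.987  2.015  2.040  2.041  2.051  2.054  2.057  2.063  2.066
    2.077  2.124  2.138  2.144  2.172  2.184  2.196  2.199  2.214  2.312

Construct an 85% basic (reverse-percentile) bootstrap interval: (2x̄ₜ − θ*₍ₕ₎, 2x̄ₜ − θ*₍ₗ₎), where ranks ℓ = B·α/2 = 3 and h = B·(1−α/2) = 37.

Percentile endpoints at ranks 3 and 37: θ*₍3₎ = 1.607, θ*₍37₎ = 2.196.
Basic interval reflects these around x̄ₜ:
  lower = 2 × 1.844 − 2.196 = 1.492
  upper = 2 × 1.844 − 1.607 = 2.081

(1.492, 2.081)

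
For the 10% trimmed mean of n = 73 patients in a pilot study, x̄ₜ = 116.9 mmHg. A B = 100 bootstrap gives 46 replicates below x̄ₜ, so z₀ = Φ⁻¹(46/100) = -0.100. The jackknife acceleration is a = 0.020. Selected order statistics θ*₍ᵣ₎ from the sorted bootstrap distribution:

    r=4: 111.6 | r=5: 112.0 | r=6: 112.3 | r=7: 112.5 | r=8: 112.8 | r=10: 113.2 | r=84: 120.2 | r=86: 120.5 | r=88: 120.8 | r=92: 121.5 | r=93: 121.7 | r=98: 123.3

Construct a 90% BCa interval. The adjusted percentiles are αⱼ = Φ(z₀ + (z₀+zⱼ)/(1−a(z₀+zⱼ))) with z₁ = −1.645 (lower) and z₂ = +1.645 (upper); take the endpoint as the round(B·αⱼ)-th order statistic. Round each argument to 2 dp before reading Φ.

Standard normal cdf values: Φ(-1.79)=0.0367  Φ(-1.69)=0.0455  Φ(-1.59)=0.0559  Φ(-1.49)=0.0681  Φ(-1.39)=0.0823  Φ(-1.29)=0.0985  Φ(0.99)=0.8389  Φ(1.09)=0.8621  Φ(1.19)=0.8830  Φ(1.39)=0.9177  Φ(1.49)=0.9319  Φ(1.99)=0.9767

Lower: z₀ + z₁ = -0.100 + (-1.645) = -1.745; 1 − a(z₀+z₁) = 1 − (0.020)(-1.745) = 1.0349; argument = -0.100 + (-1.745)/1.0349 = -1.7862 → -1.79.
α₁ = Φ(-1.79) = 0.0367; rank = round(100 × 0.0367) = 4; θ*₍4₎ = 111.6.
Upper: z₀ + z₂ = 1.545; 1 − a(z₀+z₂) = 0.9691; argument = 1.4943 → 1.49; α₂ = 0.9319; rank = 93; θ*₍93₎ = 121.7.

(111.6, 121.7)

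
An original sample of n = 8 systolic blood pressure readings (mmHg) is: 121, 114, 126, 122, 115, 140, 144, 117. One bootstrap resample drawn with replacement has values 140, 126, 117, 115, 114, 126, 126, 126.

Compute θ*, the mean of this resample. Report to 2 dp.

Mean = (140 + 126 + 117 + 115 + 114 + 126 + 126 + 126) / 8 = 990.0 / 8 = 123.75

θ* = 123.75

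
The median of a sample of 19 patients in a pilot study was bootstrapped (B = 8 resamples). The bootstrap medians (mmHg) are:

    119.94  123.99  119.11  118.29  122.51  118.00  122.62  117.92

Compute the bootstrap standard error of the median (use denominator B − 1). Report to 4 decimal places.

SE* = 2.4031

Bootstrap SE is the standard deviation of the 8 replicate medians.
Mean of replicates: (119.94 + 123.99 + 119.11 + 118.29 + 122.51 + 118.00 + 122.62 + 117.92) / 8 = 962.38000 / 8 = 120.29750
Sum of squared deviations: (−0.35750)² + (+3.69250)² + (−1.18750)² + (−2.00750)² + (+2.21250)² + (−2.29750)² + (+2.32250)² + (−2.37750)² = 40.42275
Variance = 40.42275 / 7 = 5.77468
SE* = √5.77468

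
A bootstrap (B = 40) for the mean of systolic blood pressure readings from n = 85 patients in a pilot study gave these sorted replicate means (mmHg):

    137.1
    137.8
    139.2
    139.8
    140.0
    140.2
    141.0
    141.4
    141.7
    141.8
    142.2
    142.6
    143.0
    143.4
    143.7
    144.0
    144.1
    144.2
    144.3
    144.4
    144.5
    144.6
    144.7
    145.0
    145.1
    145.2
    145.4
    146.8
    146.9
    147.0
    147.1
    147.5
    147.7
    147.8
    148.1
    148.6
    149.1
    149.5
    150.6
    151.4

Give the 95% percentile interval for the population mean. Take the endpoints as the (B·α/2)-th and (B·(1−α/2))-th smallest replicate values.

α = 0.05; lower rank = 40 × 0.025 = 1; upper rank = 40 × 0.975 = 39.
The 1st smallest replicate is 137.1; the 39th is 150.6.

(137.1, 150.6)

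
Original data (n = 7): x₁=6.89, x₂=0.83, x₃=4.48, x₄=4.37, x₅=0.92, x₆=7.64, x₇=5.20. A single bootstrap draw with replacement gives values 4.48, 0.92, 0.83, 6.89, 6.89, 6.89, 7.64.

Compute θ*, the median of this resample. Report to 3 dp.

θ* = 6.890

Sorted: 0.83, 0.92, 4.48, 6.89, 6.89, 6.89, 7.64
Median = middle value = 6.890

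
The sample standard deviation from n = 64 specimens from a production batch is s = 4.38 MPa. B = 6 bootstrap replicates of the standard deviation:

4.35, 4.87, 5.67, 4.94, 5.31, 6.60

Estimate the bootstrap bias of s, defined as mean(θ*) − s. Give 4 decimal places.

mean(θ*) = (4.35 + 4.87 + 5.67 + 4.94 + 5.31 + 6.60) / 6 = 5.29000
bias = 5.29000 − 4.38

bias = +0.9100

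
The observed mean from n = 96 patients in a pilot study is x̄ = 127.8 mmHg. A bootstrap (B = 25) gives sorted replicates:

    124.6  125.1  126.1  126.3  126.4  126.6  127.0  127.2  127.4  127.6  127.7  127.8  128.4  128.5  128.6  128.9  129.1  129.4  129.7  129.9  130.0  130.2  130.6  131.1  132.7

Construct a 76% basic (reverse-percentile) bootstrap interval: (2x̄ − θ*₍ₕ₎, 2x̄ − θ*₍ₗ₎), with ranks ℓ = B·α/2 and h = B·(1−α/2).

Percentile endpoints at ranks 3 and 22: θ*₍3₎ = 126.1, θ*₍22₎ = 130.2.
Basic interval reflects these around x̄:
  lower = 2 × 127.8 − 130.2 = 125.4
  upper = 2 × 127.8 − 126.1 = 129.5

(125.4, 129.5)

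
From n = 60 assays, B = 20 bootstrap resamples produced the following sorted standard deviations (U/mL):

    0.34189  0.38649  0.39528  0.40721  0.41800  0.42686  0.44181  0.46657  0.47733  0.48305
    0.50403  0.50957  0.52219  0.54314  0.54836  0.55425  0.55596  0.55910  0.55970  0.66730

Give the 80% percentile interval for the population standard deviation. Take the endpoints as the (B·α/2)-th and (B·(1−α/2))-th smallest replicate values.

(0.38649, 0.55910)

α = 0.20; lower rank = 20 × 0.100 = 2; upper rank = 20 × 0.900 = 18.
The 2nd smallest replicate is 0.38649; the 18th is 0.55910.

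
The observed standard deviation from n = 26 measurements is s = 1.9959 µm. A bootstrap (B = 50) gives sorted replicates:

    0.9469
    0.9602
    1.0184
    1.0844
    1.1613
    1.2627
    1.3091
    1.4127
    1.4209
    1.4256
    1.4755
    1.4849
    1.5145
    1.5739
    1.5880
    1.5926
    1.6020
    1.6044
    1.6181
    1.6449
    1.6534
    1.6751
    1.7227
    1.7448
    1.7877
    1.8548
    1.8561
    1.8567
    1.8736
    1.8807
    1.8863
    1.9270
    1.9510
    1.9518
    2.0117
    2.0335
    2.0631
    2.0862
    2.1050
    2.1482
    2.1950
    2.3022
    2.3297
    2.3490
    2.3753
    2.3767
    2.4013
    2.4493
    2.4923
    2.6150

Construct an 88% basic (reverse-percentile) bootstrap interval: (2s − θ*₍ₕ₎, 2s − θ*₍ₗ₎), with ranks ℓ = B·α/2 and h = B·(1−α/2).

(1.5905, 2.9734)

Percentile endpoints at ranks 3 and 47: θ*₍3₎ = 1.0184, θ*₍47₎ = 2.4013.
Basic interval reflects these around s:
  lower = 2 × 1.9959 − 2.4013 = 1.5905
  upper = 2 × 1.9959 − 1.0184 = 2.9734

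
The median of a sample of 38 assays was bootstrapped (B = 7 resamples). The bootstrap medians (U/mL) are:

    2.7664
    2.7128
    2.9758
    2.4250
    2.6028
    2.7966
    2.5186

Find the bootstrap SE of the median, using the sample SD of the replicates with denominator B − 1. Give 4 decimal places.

Bootstrap SE is the standard deviation of the 7 replicate medians.
Mean of replicates: (2.7664 + 2.7128 + 2.9758 + 2.4250 + 2.6028 + 2.7966 + 2.5186) / 7 = 18.79800 / 7 = 2.68543
Sum of squared deviations: (+0.08097)² + (+0.02737)² + (+0.29037)² + (−0.26043)² + (−0.08263)² + (+0.11117)² + (−0.16683)² = 0.20646
Variance = 0.20646 / 6 = 0.03441
SE* = √0.03441

SE* = 0.1855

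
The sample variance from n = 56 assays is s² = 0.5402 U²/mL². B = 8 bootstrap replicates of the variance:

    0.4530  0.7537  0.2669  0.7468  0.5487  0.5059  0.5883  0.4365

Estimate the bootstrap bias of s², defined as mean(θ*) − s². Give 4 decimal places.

bias = −0.0027

mean(θ*) = (0.4530 + 0.7537 + 0.2669 + 0.7468 + 0.5487 + 0.5059 + 0.5883 + 0.4365) / 8 = 0.53748
bias = 0.53748 − 0.5402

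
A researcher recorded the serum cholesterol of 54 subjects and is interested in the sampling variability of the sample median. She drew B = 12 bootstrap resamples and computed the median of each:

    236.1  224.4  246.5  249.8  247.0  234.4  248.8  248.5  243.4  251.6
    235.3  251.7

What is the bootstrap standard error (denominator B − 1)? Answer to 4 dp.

Bootstrap SE is the standard deviation of the 12 replicate medians.
Mean of replicates: (236.1 + 224.4 + 246.5 + 249.8 + 247.0 + 234.4 + 248.8 + 248.5 + 243.4 + 251.6 + 235.3 + 251.7) / 12 = 2917.50000 / 12 = 243.12500
Sum of squared deviations: (−7.02500)² + (−18.72500)² + (+3.37500)² + (+6.67500)² + (+3.87500)² + (−8.72500)² + (+5.67500)² + (+5.37500)² + (+0.27500)² + (+8.47500)² + (−7.82500)² + (+8.57500)² = 814.82250
Variance = 814.82250 / 11 = 74.07477
SE* = √74.07477

SE* = 8.6067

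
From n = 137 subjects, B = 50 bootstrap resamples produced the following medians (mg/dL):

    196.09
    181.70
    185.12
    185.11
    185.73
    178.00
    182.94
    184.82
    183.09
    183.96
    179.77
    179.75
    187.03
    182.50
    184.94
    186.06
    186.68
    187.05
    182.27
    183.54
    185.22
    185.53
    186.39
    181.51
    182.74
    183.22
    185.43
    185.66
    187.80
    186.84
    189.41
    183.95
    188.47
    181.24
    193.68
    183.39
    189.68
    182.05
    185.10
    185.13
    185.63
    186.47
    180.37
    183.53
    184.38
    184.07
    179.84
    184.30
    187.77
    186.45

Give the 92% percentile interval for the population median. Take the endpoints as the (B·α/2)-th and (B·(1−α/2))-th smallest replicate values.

Sorted replicates: 178.00, 179.75, 179.77, 179.84, 180.37, 181.24, 181.51, 181.70, 182.05, 182.27, 182.50, 182.74, 182.94, 183.09, 183.22, 183.39, 183.53, 183.54, 183.95, 183.96, 184.07, 184.30, 184.38, 184.82, 184.94, 185.10, 185.11, 185.12, 185.13, 185.22, 185.43, 185.53, 185.63, 185.66, 185.73, 186.06, 186.39, 186.45, 186.47, 186.68, 186.84, 187.03, 187.05, 187.77, 187.80, 188.47, 189.41, 189.68, 193.68, 196.09
α = 0.08; lower rank = 50 × 0.040 = 2; upper rank = 50 × 0.960 = 48.
The 2nd smallest replicate is 179.75; the 48th is 189.68.

(179.75, 189.68)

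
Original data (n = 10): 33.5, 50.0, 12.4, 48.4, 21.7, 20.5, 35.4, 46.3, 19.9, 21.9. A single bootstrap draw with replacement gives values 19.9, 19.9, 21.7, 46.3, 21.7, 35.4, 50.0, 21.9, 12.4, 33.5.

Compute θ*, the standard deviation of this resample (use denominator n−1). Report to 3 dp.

Mean = 28.2700; sum of squared deviations = 1394.3410
s² = 1394.3410 / 9 = 154.9268
s = √154.9268 = 12.447

θ* = 12.447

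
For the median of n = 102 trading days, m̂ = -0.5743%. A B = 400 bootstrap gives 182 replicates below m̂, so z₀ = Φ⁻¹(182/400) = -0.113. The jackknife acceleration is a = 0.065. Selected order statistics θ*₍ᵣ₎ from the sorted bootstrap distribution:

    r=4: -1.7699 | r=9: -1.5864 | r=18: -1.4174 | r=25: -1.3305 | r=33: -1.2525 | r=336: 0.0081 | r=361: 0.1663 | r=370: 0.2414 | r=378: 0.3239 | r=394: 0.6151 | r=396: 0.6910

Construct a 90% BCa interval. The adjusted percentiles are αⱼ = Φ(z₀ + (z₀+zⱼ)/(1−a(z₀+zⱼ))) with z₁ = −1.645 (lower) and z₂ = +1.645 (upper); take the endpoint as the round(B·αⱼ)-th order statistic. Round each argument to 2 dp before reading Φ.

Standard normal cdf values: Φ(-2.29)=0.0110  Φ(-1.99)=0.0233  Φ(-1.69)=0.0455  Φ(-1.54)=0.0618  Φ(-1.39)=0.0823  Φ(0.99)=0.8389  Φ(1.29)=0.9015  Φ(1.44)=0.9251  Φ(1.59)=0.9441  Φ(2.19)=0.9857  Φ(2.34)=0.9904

(-1.4174, 0.3239)

Lower: z₀ + z₁ = -0.113 + (-1.645) = -1.758; 1 − a(z₀+z₁) = 1 − (0.065)(-1.758) = 1.1143; argument = -0.113 + (-1.758)/1.1143 = -1.6907 → -1.69.
α₁ = Φ(-1.69) = 0.0455; rank = round(400 × 0.0455) = 18; θ*₍18₎ = -1.4174.
Upper: z₀ + z₂ = 1.532; 1 − a(z₀+z₂) = 0.9004; argument = 1.5884 → 1.59; α₂ = 0.9441; rank = 378; θ*₍378₎ = 0.3239.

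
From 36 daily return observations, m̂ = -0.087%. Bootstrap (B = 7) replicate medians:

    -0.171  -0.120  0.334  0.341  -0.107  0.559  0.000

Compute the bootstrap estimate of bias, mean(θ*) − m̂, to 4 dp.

mean(θ*) = ((-0.171) + (-0.120) + 0.334 + 0.341 + (-0.107) + 0.559 + 0.000) / 7 = 0.11943
bias = 0.11943 − -0.087

bias = +0.2064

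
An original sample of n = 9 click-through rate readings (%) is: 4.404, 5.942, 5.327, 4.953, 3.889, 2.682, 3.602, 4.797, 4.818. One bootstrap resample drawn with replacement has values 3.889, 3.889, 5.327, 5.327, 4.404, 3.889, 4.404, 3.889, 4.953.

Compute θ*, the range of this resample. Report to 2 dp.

θ* = 1.44

Range = 5.327 − 3.889 = 1.44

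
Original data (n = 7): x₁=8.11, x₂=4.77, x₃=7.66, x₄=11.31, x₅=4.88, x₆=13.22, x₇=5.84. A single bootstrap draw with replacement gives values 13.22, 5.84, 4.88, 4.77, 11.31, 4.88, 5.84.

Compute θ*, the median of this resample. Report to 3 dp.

Sorted: 4.77, 4.88, 4.88, 5.84, 5.84, 11.31, 13.22
Median = middle value = 5.840

θ* = 5.840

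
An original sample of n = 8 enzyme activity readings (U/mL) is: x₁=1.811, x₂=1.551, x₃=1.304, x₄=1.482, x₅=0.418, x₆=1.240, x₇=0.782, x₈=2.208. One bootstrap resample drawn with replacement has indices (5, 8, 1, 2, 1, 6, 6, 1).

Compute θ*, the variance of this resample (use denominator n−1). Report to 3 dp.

θ* = 0.300

Resample values: 0.418, 2.208, 1.811, 1.551, 1.811, 1.240, 1.240, 1.811.
Mean = 1.5112; sum of squared deviations = 2.0989
s² = 2.0989 / 7 = 0.2998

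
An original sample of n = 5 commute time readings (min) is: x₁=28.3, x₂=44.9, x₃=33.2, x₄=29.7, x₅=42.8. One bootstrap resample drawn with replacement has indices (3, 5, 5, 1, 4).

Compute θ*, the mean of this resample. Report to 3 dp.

Resample values: 33.2, 42.8, 42.8, 28.3, 29.7.
Mean = (33.2 + 42.8 + 42.8 + 28.3 + 29.7) / 5 = 176.80 / 5 = 35.360

θ* = 35.360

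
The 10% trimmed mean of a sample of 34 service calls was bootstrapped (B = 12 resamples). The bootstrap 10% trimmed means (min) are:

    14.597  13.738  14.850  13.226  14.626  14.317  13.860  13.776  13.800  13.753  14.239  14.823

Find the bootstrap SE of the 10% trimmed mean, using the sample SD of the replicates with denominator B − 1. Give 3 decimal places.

SE* = 0.516

Bootstrap SE is the standard deviation of the 12 replicate 10% trimmed means.
Mean of replicates: (14.597 + 13.738 + 14.850 + 13.226 + 14.626 + 14.317 + 13.860 + 13.776 + 13.800 + 13.753 + 14.239 + 14.823) / 12 = 169.6050 / 12 = 14.1337
Sum of squared deviations: (+0.4633)² + (−0.3957)² + (+0.7163)² + (−0.9077)² + (+0.4923)² + (+0.1833)² + (−0.2737)² + (−0.3577)² + (−0.3337)² + (−0.3807)² + (+0.1053)² + (+0.6893)² = 2.9296
Variance = 2.9296 / 11 = 0.2663
SE* = √0.2663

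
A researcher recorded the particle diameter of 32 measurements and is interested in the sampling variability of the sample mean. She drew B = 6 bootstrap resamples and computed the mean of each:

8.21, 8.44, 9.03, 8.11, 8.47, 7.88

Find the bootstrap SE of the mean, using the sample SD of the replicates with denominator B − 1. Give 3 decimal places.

Bootstrap SE is the standard deviation of the 6 replicate means.
Mean of replicates: (8.21 + 8.44 + 9.03 + 8.11 + 8.47 + 7.88) / 6 = 50.1400 / 6 = 8.3567
Sum of squared deviations: (−0.1467)² + (+0.0833)² + (+0.6733)² + (−0.2467)² + (+0.1133)² + (−0.4767)² = 0.7827
Variance = 0.7827 / 5 = 0.1565
SE* = √0.1565

SE* = 0.396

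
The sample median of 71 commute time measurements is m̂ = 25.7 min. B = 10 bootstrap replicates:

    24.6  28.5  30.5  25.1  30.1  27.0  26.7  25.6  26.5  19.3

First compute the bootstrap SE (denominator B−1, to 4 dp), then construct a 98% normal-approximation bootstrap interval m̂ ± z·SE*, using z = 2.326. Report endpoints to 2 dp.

Mean of replicates = 26.3900; sum of squared deviations = 91.3490; SE* = √(91.3490/9) = 3.1859
Margin = 2.326 × 3.1859 = 7.410
Interval: 25.7 ± 7.410

(18.29, 33.11)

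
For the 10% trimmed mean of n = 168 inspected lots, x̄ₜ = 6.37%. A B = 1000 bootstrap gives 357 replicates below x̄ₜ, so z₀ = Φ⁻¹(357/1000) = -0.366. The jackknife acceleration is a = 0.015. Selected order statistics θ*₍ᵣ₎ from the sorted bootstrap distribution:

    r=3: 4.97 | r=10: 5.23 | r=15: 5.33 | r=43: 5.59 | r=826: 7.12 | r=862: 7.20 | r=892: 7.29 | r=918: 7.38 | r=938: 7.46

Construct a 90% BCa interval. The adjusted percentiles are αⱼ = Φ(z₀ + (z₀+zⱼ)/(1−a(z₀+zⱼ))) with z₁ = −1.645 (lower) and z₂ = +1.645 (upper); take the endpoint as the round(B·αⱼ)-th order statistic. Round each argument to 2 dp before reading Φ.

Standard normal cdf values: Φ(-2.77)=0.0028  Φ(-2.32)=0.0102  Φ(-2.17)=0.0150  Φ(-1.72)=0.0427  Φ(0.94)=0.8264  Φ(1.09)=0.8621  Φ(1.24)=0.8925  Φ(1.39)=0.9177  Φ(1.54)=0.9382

Lower: z₀ + z₁ = -0.366 + (-1.645) = -2.011; 1 − a(z₀+z₁) = 1 − (0.015)(-2.011) = 1.0302; argument = -0.366 + (-2.011)/1.0302 = -2.3181 → -2.32.
α₁ = Φ(-2.32) = 0.0102; rank = round(1000 × 0.0102) = 10; θ*₍10₎ = 5.23.
Upper: z₀ + z₂ = 1.279; 1 − a(z₀+z₂) = 0.9808; argument = 0.9380 → 0.94; α₂ = 0.8264; rank = 826; θ*₍826₎ = 7.12.

(5.23, 7.12)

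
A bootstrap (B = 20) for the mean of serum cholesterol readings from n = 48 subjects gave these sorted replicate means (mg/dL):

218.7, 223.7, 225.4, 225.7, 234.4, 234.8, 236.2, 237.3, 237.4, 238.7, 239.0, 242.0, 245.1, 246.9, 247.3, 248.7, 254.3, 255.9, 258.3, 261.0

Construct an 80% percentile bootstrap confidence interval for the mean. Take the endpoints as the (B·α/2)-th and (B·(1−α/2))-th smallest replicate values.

α = 0.20; lower rank = 20 × 0.100 = 2; upper rank = 20 × 0.900 = 18.
The 2nd smallest replicate is 223.7; the 18th is 255.9.

(223.7, 255.9)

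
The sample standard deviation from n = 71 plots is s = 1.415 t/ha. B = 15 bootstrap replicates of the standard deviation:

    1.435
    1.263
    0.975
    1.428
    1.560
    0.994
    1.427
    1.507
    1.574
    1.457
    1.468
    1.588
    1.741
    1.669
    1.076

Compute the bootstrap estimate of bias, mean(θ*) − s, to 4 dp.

bias = −0.0042

mean(θ*) = (1.435 + 1.263 + 0.975 + 1.428 + 1.560 + 0.994 + 1.427 + 1.507 + 1.574 + 1.457 + 1.468 + 1.588 + 1.741 + 1.669 + 1.076) / 15 = 1.41080
bias = 1.41080 − 1.415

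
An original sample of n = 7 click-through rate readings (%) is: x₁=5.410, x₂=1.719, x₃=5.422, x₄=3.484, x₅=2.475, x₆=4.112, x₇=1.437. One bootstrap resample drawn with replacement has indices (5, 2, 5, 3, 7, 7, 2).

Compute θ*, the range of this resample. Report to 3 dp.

θ* = 3.985

Resample values: 2.475, 1.719, 2.475, 5.422, 1.437, 1.437, 1.719.
Range = 5.422 − 1.437 = 3.985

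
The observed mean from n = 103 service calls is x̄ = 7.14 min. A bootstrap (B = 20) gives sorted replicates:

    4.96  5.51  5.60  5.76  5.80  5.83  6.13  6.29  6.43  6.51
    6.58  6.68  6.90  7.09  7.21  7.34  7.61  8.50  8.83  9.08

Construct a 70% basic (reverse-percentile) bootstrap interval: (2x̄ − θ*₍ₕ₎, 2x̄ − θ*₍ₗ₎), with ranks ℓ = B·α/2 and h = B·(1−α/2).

Percentile endpoints at ranks 3 and 17: θ*₍3₎ = 5.60, θ*₍17₎ = 7.61.
Basic interval reflects these around x̄:
  lower = 2 × 7.14 − 7.61 = 6.67
  upper = 2 × 7.14 − 5.60 = 8.68

(6.67, 8.68)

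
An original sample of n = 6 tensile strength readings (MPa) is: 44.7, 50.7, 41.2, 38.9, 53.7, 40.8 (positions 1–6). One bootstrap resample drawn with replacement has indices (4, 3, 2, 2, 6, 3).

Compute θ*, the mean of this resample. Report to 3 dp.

Resample values: 38.9, 41.2, 50.7, 50.7, 40.8, 41.2.
Mean = (38.9 + 41.2 + 50.7 + 50.7 + 40.8 + 41.2) / 6 = 263.50 / 6 = 43.917

θ* = 43.917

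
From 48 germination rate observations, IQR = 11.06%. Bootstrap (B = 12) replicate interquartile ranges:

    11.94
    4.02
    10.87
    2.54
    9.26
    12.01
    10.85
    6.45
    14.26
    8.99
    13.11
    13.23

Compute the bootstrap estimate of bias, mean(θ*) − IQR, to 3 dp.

mean(θ*) = (11.94 + 4.02 + 10.87 + 2.54 + 9.26 + 12.01 + 10.85 + 6.45 + 14.26 + 8.99 + 13.11 + 13.23) / 12 = 9.7942
bias = 9.7942 − 11.06

bias = −1.266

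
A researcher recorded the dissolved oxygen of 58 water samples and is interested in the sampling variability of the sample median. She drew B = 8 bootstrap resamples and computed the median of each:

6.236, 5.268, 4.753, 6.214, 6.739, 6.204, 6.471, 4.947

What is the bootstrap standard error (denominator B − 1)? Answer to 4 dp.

SE* = 0.7503

Bootstrap SE is the standard deviation of the 8 replicate medians.
Mean of replicates: (6.236 + 5.268 + 4.753 + 6.214 + 6.739 + 6.204 + 6.471 + 4.947) / 8 = 46.83200 / 8 = 5.85400
Sum of squared deviations: (+0.38200)² + (−0.58600)² + (−1.10100)² + (+0.36000)² + (+0.88500)² + (+0.35000)² + (+0.61700)² + (−0.90700)² = 3.94018
Variance = 3.94018 / 7 = 0.56288
SE* = √0.56288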